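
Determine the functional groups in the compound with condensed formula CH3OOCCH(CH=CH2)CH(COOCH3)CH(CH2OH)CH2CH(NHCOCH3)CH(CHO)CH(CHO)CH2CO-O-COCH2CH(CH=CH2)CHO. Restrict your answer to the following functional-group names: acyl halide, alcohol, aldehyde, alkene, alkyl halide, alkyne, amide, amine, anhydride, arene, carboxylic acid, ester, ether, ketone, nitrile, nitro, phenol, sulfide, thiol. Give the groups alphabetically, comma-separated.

alcohol, aldehyde, alkene, amide, anhydride, ester

Working along the chain:
  CH3OOC: CH3O–C(=O)–: carbonyl C bonded to C and to –OCH3 → ester (not ketone + ether).
  CH(CH=CH2): pendant –CH=CH2: C=C double bond → alkene.
  CH(COOCH3): pendant –COOCH3: carbonyl C bonded to C and –OCH3 → ester.
  CH(CH2OH): pendant –CH2OH on an sp³ backbone C → alcohol.
  CH(NHCOCH3): pendant –NHC(=O)CH3: N bonded to a carbonyl → amide (not amine).
  CH(CHO): pendant –CHO: carbonyl C bonded to C and H → aldehyde.
  CH(CHO): pendant –CHO: carbonyl C bonded to C and H → aldehyde.
  CH2CO-O-COCH2: two acyl groups sharing one oxygen, –C(=O)–O–C(=O)– → anhydride.
  CH(CH=CH2): pendant –CH=CH2: C=C double bond → alkene.
  CHO: terminal –CHO: carbonyl C bonded to H and C → aldehyde.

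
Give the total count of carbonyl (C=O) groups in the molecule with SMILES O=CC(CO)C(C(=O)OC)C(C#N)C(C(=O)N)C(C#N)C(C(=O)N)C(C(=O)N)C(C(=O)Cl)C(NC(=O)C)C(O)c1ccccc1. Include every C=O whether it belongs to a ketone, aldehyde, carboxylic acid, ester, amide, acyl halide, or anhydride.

7

OHC: aldehyde, 1 C=O (running total 1).
CH(COOCH3): ester, 1 C=O (running total 2).
CH(CONH2): amide, 1 C=O (running total 3).
CH(CONH2): amide, 1 C=O (running total 4).
CH(CONH2): amide, 1 C=O (running total 5).
CH(COCl): acyl halide, 1 C=O (running total 6).
CH(NHCOCH3): amide, 1 C=O (running total 7).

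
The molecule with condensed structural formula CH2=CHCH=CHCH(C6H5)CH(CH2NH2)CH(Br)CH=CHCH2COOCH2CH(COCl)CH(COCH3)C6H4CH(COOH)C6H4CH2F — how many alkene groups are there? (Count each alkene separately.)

Taking each segment in turn:
  CH2=CH: C=C double bond → alkene.
  CH=CH: C=C double bond → alkene.
  CH(C6H5): pendant –C6H5: benzene ring → arene.
  CH(CH2NH2): pendant –CH2NH2: N on sp³ C, no adjacent C=O → amine.
  CH(Br): halogen on an sp³ carbon → alkyl halide.
  CH=CH: C=C double bond → alkene.
  CH2COOCH2: –C(=O)–O–C with C on the carbonyl side → ester.
  CH(COCl): pendant –C(=O)X: carbonyl C bonded to C and halogen → acyl halide.
  CH(COCH3): pendant –COCH3: carbonyl C bonded to two carbons → ketone.
  C6H4: para-disubstituted benzene ring → arene.
  CH(COOH): pendant –COOH: carbonyl C bonded to C and –OH → carboxylic acid.
  C6H4: para-disubstituted benzene ring → arene.
  CH2F: halogen on an sp³ carbon → alkyl halide.
Alkene appears at: CH2=CH, CH=CH, CH=CH → 3.

3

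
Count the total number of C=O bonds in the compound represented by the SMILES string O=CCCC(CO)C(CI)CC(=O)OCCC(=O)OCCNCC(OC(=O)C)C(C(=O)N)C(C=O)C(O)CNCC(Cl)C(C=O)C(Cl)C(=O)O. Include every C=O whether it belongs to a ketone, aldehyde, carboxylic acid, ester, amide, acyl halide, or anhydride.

OHC: aldehyde, 1 C=O (running total 1).
CH2COOCH2: ester, 1 C=O (running total 2).
CH2COOCH2: ester, 1 C=O (running total 3).
CH(OCOCH3): ester, 1 C=O (running total 4).
CH(CONH2): amide, 1 C=O (running total 5).
CH(CHO): aldehyde, 1 C=O (running total 6).
CH(CHO): aldehyde, 1 C=O (running total 7).
COOH: carboxylic acid, 1 C=O (running total 8).

8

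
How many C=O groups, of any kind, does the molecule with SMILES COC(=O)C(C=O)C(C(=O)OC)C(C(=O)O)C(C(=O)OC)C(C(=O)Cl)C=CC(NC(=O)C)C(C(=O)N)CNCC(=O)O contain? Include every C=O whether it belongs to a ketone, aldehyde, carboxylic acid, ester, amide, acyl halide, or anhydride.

CH3OOC: ester, 1 C=O (running total 1).
CH(CHO): aldehyde, 1 C=O (running total 2).
CH(COOCH3): ester, 1 C=O (running total 3).
CH(COOH): carboxylic acid, 1 C=O (running total 4).
CH(COOCH3): ester, 1 C=O (running total 5).
CH(COCl): acyl halide, 1 C=O (running total 6).
CH(NHCOCH3): amide, 1 C=O (running total 7).
CH(CONH2): amide, 1 C=O (running total 8).
COOH: carboxylic acid, 1 C=O (running total 9).

9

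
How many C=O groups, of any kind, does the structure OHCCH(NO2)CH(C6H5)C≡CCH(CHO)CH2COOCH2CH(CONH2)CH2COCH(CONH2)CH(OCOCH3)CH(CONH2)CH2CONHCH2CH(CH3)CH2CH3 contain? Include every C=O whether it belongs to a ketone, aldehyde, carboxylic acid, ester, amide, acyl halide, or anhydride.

OHC: aldehyde, 1 C=O (running total 1).
CH(CHO): aldehyde, 1 C=O (running total 2).
CH2COOCH2: ester, 1 C=O (running total 3).
CH(CONH2): amide, 1 C=O (running total 4).
CO: ketone, 1 C=O (running total 5).
CH(CONH2): amide, 1 C=O (running total 6).
CH(OCOCH3): ester, 1 C=O (running total 7).
CH(CONH2): amide, 1 C=O (running total 8).
CH2CONHCH2: amide, 1 C=O (running total 9).

9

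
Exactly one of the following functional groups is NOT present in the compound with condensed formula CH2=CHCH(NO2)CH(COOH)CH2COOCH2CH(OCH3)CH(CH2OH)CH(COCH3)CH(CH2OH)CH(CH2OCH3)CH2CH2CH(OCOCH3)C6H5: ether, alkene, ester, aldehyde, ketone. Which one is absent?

ether: present (CH(OCH3) — pendant –OCH3: C–O–C with sp³ C, no adjacent C=O → ether).
ketone: present (CH(COCH3) — pendant –COCH3: carbonyl C bonded to two carbons → ketone).
ester: present (CH2COOCH2 — –C(=O)–O–C with C on the carbonyl side → ester).
alkene: present (CH2=CH — C=C double bond → alkene).
aldehyde: absent. In CH(COCH3), the carbonyl carbon is bonded to two carbons, so it is a ketone, not an aldehyde. In CH(COOH), the carbonyl carbon bears –OH, not –H, so it is a carboxylic acid.

aldehyde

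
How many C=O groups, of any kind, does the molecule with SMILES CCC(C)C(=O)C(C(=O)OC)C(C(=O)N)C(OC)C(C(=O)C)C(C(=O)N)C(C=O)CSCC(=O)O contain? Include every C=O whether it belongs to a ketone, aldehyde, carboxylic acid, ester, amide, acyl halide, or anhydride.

7

CO: ketone, 1 C=O (running total 1).
CH(COOCH3): ester, 1 C=O (running total 2).
CH(CONH2): amide, 1 C=O (running total 3).
CH(COCH3): ketone, 1 C=O (running total 4).
CH(CONH2): amide, 1 C=O (running total 5).
CH(CHO): aldehyde, 1 C=O (running total 6).
COOH: carboxylic acid, 1 C=O (running total 7).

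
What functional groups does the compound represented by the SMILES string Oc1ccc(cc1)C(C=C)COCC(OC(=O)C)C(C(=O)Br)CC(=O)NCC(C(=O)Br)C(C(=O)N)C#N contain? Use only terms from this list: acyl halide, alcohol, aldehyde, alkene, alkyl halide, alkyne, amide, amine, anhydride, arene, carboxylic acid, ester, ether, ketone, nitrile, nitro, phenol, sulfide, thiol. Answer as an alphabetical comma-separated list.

acyl halide, alkene, amide, arene, ester, ether, nitrile, phenol

Taking each segment in turn:
  HOC6H4: –OH attached directly to an aromatic ring → phenol (not alcohol); the ring itself is an arene.
  CH(CH=CH2): pendant –CH=CH2: C=C double bond → alkene.
  CH2OCH2: C–O–C with sp³ carbons on both sides and no adjacent C=O → ether.
  CH(OCOCH3): pendant –OC(=O)CH3: an acyloxy group → ester.
  CH(COBr): pendant –C(=O)X: carbonyl C bonded to C and halogen → acyl halide.
  CH2CONHCH2: –C(=O)–N– linkage → amide (the N is not an amine).
  CH(COBr): pendant –C(=O)X: carbonyl C bonded to C and halogen → acyl halide.
  CH(CONH2): pendant –CONH2: carbonyl C bonded to C and N → amide.
  CN: –C≡N: carbon triple-bonded to nitrogen → nitrile.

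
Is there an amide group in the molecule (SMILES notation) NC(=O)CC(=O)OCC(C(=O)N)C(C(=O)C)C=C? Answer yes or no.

–C(=O)NH2: carbonyl C bonded to C and to N → amide (the N is not a separate amine).
–C(=O)–O–C with C on the carbonyl side → ester.
pendant –CONH2: carbonyl C bonded to C and N → amide.
pendant –COCH3: carbonyl C bonded to two carbons → ketone.
C=C double bond → alkene.
The H2NCO segment supplies the amide: –C(=O)NH2: carbonyl C bonded to C and to N → amide (the N is not a separate amine).

yes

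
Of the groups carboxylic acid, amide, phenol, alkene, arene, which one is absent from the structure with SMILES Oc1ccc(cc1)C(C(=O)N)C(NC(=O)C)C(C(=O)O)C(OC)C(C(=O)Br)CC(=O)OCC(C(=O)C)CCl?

carboxylic acid: present (CH(COOH) — pendant –COOH: carbonyl C bonded to C and –OH → carboxylic acid).
amide: present (CH(CONH2) — pendant –CONH2: carbonyl C bonded to C and N → amide).
arene: present (HOC6H4 — –OH attached directly to an aromatic ring → phenol (not alcohol); the ring itself is an arene).
phenol: present (HOC6H4 — –OH attached directly to an aromatic ring → phenol (not alcohol); the ring itself is an arene).
alkene: absent. In HOC6H4, the C=C units are part of an aromatic ring, which is an arene, not an isolated alkene.

alkene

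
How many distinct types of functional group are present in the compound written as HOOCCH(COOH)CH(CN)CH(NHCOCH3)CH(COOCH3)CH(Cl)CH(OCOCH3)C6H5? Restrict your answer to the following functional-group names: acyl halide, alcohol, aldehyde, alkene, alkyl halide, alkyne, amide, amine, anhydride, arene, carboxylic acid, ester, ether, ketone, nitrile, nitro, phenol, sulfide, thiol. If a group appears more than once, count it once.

6

Taking each segment in turn:
  HOOC: –COOH: carbonyl C bonded to –OH and C → carboxylic acid (the –OH is not a separate alcohol).
  CH(COOH): pendant –COOH: carbonyl C bonded to C and –OH → carboxylic acid.
  CH(CN): pendant –C≡N: nitrile.
  CH(NHCOCH3): pendant –NHC(=O)CH3: N bonded to a carbonyl → amide (not amine).
  CH(COOCH3): pendant –COOCH3: carbonyl C bonded to C and –OCH3 → ester.
  CH(Cl): halogen on an sp³ carbon → alkyl halide.
  CH(OCOCH3): pendant –OC(=O)CH3: an acyloxy group → ester.
  C6H5: –C6H5 phenyl ring → arene.
Distinct types present: alkyl halide, amide, arene, carboxylic acid, ester, nitrile.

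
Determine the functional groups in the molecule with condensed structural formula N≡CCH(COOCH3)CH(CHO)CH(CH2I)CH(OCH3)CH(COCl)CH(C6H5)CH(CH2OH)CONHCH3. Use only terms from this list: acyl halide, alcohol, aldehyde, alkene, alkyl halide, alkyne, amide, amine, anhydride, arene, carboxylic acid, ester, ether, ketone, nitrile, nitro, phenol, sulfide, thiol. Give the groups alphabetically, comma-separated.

Reading the structure from left to right:
  N≡C: N≡C–: carbon triple-bonded to nitrogen → nitrile.
  CH(COOCH3): pendant –COOCH3: carbonyl C bonded to C and –OCH3 → ester.
  CH(CHO): pendant –CHO: carbonyl C bonded to C and H → aldehyde.
  CH(CH2I): pendant –CH2X: halogen on sp³ carbon → alkyl halide.
  CH(OCH3): pendant –OCH3: C–O–C with sp³ C, no adjacent C=O → ether.
  CH(COCl): pendant –C(=O)X: carbonyl C bonded to C and halogen → acyl halide.
  CH(C6H5): pendant –C6H5: benzene ring → arene.
  CH(CH2OH): pendant –CH2OH on an sp³ backbone C → alcohol.
  CONHCH3: –C(=O)NHCH3: carbonyl C bonded to C and to N → amide (the N is not an amine).

acyl halide, alcohol, aldehyde, alkyl halide, amide, arene, ester, ether, nitrile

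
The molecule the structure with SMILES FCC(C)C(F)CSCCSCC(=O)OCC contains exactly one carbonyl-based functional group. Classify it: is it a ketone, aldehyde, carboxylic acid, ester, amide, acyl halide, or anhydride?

The carbonyl is in the COOCH2CH3 segment: –C(=O)OCH2CH3: carbonyl C bonded to C and to –OEt → ester.

ester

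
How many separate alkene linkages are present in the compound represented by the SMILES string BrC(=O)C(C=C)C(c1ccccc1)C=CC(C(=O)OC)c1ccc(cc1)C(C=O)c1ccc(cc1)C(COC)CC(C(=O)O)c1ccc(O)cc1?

2

Taking each segment in turn:
  BrCO: –C(=O)Br: carbonyl C bonded to C and to a halogen → acyl halide (not alkyl halide).
  CH(CH=CH2): pendant –CH=CH2: C=C double bond → alkene.
  CH(C6H5): pendant –C6H5: benzene ring → arene.
  CH=CH: C=C double bond → alkene.
  CH(COOCH3): pendant –COOCH3: carbonyl C bonded to C and –OCH3 → ester.
  C6H4: para-disubstituted benzene ring → arene.
  CH(CHO): pendant –CHO: carbonyl C bonded to C and H → aldehyde.
  C6H4: para-disubstituted benzene ring → arene.
  CH(CH2OCH3): pendant –CH2OCH3: C–O–C linkage → ether.
  CH(COOH): pendant –COOH: carbonyl C bonded to C and –OH → carboxylic acid.
  C6H4OH: –OH attached directly to an aromatic ring → phenol (not alcohol); the ring itself is an arene.
Alkene appears at: CH(CH=CH2), CH=CH → 2.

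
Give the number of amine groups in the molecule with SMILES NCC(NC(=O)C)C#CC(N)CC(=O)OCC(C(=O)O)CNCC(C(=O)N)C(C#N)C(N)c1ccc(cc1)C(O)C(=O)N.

4

Reading the structure from left to right:
  H2NCH2: –NH2 on an sp³ carbon with no adjacent C=O → amine.
  CH(NHCOCH3): pendant –NHC(=O)CH3: N bonded to a carbonyl → amide (not amine).
  C≡C: C≡C triple bond → alkyne.
  CH(NH2): –NH2 on an sp³ carbon with no adjacent C=O → amine.
  CH2COOCH2: –C(=O)–O–C with C on the carbonyl side → ester.
  CH(COOH): pendant –COOH: carbonyl C bonded to C and –OH → carboxylic acid.
  CH2NHCH2: C–N–C with sp³ carbons and no adjacent C=O → amine (secondary).
  CH(CONH2): pendant –CONH2: carbonyl C bonded to C and N → amide.
  CH(CN): pendant –C≡N: nitrile.
  CH(NH2): –NH2 on an sp³ carbon with no adjacent C=O → amine.
  C6H4: para-disubstituted benzene ring → arene.
  CH(OH): –OH on an sp³ carbon → alcohol (secondary).
  CONH2: –C(=O)NH2: carbonyl C bonded to C and to N → amide (the N is not a separate amine).
Amine appears at: H2NCH2, CH(NH2), CH2NHCH2, CH(NH2) → 4.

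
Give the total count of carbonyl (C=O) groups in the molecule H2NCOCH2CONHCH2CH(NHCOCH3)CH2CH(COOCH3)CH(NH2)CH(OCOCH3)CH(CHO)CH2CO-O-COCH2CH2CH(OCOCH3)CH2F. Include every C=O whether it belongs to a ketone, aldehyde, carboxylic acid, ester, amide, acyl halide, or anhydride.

9

H2NCO: amide, 1 C=O (running total 1).
CH2CONHCH2: amide, 1 C=O (running total 2).
CH(NHCOCH3): amide, 1 C=O (running total 3).
CH(COOCH3): ester, 1 C=O (running total 4).
CH(OCOCH3): ester, 1 C=O (running total 5).
CH(CHO): aldehyde, 1 C=O (running total 6).
CH2CO-O-COCH2: anhydride, 2 C=O (running total 8).
CH(OCOCH3): ester, 1 C=O (running total 9).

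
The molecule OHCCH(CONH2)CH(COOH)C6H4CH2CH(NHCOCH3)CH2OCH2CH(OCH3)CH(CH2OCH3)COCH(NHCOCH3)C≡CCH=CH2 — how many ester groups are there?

Working along the chain:
  OHC: terminal –CHO: carbonyl C bonded to H and C → aldehyde.
  CH(CONH2): pendant –CONH2: carbonyl C bonded to C and N → amide.
  CH(COOH): pendant –COOH: carbonyl C bonded to C and –OH → carboxylic acid.
  C6H4: para-disubstituted benzene ring → arene.
  CH(NHCOCH3): pendant –NHC(=O)CH3: N bonded to a carbonyl → amide (not amine).
  CH2OCH2: C–O–C with sp³ carbons on both sides and no adjacent C=O → ether.
  CH(OCH3): pendant –OCH3: C–O–C with sp³ C, no adjacent C=O → ether.
  CH(CH2OCH3): pendant –CH2OCH3: C–O–C linkage → ether.
  CO: –C(=O)– with carbon on both sides → ketone.
  CH(NHCOCH3): pendant –NHC(=O)CH3: N bonded to a carbonyl → amide (not amine).
  C≡C: C≡C triple bond → alkyne.
  CH=CH2: C=C double bond → alkene.
No segment is a ester: CH(COOH) is carboxylic acid, not ester; CH2OCH2 is ether, not ester; CH(OCH3) is ether, not ester. → 0.

0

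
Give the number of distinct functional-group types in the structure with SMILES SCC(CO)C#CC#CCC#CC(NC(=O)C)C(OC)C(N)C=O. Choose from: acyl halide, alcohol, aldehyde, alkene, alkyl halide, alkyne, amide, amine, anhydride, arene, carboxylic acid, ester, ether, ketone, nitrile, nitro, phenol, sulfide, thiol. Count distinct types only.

7

Working along the chain:
  HSCH2: –SH on an sp³ carbon → thiol.
  CH(CH2OH): pendant –CH2OH on an sp³ backbone C → alcohol.
  C≡C: C≡C triple bond → alkyne.
  C≡C: C≡C triple bond → alkyne.
  C≡C: C≡C triple bond → alkyne.
  CH(NHCOCH3): pendant –NHC(=O)CH3: N bonded to a carbonyl → amide (not amine).
  CH(OCH3): pendant –OCH3: C–O–C with sp³ C, no adjacent C=O → ether.
  CH(NH2): –NH2 on an sp³ carbon with no adjacent C=O → amine.
  CHO: terminal –CHO: carbonyl C bonded to H and C → aldehyde.
Distinct types present: alcohol, aldehyde, alkyne, amide, amine, ether, thiol.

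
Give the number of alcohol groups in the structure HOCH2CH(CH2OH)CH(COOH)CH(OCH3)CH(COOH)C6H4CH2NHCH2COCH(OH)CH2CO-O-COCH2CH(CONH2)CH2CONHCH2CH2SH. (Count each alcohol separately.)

Working along the chain:
  HOCH2: HO– on an sp³ carbon → alcohol.
  CH(CH2OH): pendant –CH2OH on an sp³ backbone C → alcohol.
  CH(COOH): pendant –COOH: carbonyl C bonded to C and –OH → carboxylic acid.
  CH(OCH3): pendant –OCH3: C–O–C with sp³ C, no adjacent C=O → ether.
  CH(COOH): pendant –COOH: carbonyl C bonded to C and –OH → carboxylic acid.
  C6H4: para-disubstituted benzene ring → arene.
  CH2NHCH2: C–N–C with sp³ carbons and no adjacent C=O → amine (secondary).
  CO: –C(=O)– with carbon on both sides → ketone.
  CH(OH): –OH on an sp³ carbon → alcohol (secondary).
  CH2CO-O-COCH2: two acyl groups sharing one oxygen, –C(=O)–O–C(=O)– → anhydride.
  CH(CONH2): pendant –CONH2: carbonyl C bonded to C and N → amide.
  CH2CONHCH2: –C(=O)–N– linkage → amide (the N is not an amine).
  CH2SH: –SH on an sp³ carbon → thiol.
Alcohol appears at: HOCH2, CH(CH2OH), CH(OH) → 3.

3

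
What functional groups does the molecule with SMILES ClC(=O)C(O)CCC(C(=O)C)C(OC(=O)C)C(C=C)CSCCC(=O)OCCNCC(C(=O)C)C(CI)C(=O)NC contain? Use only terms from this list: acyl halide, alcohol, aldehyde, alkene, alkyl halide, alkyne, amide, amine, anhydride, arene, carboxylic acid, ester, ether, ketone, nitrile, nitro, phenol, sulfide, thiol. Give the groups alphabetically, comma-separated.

acyl halide, alcohol, alkene, alkyl halide, amide, amine, ester, ketone, sulfide

–C(=O)Cl: carbonyl C bonded to C and to a halogen → acyl halide (not alkyl halide).
–OH on an sp³ carbon → alcohol (secondary).
pendant –COCH3: carbonyl C bonded to two carbons → ketone.
pendant –OC(=O)CH3: an acyloxy group → ester.
pendant –CH=CH2: C=C double bond → alkene.
C–S–C linkage → sulfide (thioether).
–C(=O)–O–C with C on the carbonyl side → ester.
C–N–C with sp³ carbons and no adjacent C=O → amine (secondary).
pendant –COCH3: carbonyl C bonded to two carbons → ketone.
pendant –CH2X: halogen on sp³ carbon → alkyl halide.
–C(=O)NHCH3: carbonyl C bonded to C and to N → amide (the N is not an amine).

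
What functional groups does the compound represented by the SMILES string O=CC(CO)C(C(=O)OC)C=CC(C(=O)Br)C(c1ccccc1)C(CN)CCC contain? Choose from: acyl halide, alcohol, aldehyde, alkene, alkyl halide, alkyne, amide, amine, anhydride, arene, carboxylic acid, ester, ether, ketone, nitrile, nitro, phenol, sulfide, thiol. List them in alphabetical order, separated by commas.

acyl halide, alcohol, aldehyde, alkene, amine, arene, ester

terminal –CHO: carbonyl C bonded to H and C → aldehyde.
pendant –CH2OH on an sp³ backbone C → alcohol.
pendant –COOCH3: carbonyl C bonded to C and –OCH3 → ester.
C=C double bond → alkene.
pendant –C(=O)X: carbonyl C bonded to C and halogen → acyl halide.
pendant –C6H5: benzene ring → arene.
pendant –CH2NH2: N on sp³ C, no adjacent C=O → amine.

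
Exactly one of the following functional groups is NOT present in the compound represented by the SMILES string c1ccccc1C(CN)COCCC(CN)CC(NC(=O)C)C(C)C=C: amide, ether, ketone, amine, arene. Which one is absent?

ether: present (CH2OCH2 — C–O–C with sp³ carbons on both sides and no adjacent C=O → ether).
arene: present (C6H5 — C6H5– phenyl ring → arene).
amide: present (CH(NHCOCH3) — pendant –NHC(=O)CH3: N bonded to a carbonyl → amide (not amine)).
amine: present (CH(CH2NH2) — pendant –CH2NH2: N on sp³ C, no adjacent C=O → amine).
ketone: absent. In CH(NHCOCH3), the C=O is bonded to nitrogen, which defines an amide, not a ketone.

ketone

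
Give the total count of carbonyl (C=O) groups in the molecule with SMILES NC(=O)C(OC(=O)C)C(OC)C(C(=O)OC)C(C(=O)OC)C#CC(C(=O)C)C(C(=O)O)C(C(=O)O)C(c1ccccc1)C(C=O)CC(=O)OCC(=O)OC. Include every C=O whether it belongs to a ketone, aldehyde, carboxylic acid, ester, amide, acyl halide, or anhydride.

H2NCO: amide, 1 C=O (running total 1).
CH(OCOCH3): ester, 1 C=O (running total 2).
CH(COOCH3): ester, 1 C=O (running total 3).
CH(COOCH3): ester, 1 C=O (running total 4).
CH(COCH3): ketone, 1 C=O (running total 5).
CH(COOH): carboxylic acid, 1 C=O (running total 6).
CH(COOH): carboxylic acid, 1 C=O (running total 7).
CH(CHO): aldehyde, 1 C=O (running total 8).
CH2COOCH2: ester, 1 C=O (running total 9).
COOCH3: ester, 1 C=O (running total 10).

10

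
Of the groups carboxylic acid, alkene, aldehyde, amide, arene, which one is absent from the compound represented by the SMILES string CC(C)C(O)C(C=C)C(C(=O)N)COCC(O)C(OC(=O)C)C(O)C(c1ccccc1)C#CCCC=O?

arene: present (CH(C6H5) — pendant –C6H5: benzene ring → arene).
alkene: present (CH(CH=CH2) — pendant –CH=CH2: C=C double bond → alkene).
amide: present (CH(CONH2) — pendant –CONH2: carbonyl C bonded to C and N → amide).
aldehyde: present (CHO — terminal –CHO: carbonyl C bonded to H and C → aldehyde).
carboxylic acid: absent. In CH(OCOCH3), the acyl oxygen is bonded to carbon (–O–C), not to H, so this is an ester. In CH(CONH2), the carbonyl is bonded to nitrogen, not to –OH; that is an amide.

carboxylic acid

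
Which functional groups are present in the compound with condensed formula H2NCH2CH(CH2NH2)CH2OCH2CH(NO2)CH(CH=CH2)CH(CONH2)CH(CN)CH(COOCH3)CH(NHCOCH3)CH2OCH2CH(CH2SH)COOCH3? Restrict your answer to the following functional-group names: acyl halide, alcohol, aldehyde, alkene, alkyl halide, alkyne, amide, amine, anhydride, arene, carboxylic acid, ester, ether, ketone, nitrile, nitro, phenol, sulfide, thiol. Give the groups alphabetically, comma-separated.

alkene, amide, amine, ester, ether, nitrile, nitro, thiol

Reading the structure from left to right:
  H2NCH2: –NH2 on an sp³ carbon with no adjacent C=O → amine.
  CH(CH2NH2): pendant –CH2NH2: N on sp³ C, no adjacent C=O → amine.
  CH2OCH2: C–O–C with sp³ carbons on both sides and no adjacent C=O → ether.
  CH(NO2): –NO2 on an sp³ carbon → nitro (the N=O is not a carbonyl).
  CH(CH=CH2): pendant –CH=CH2: C=C double bond → alkene.
  CH(CONH2): pendant –CONH2: carbonyl C bonded to C and N → amide.
  CH(CN): pendant –C≡N: nitrile.
  CH(COOCH3): pendant –COOCH3: carbonyl C bonded to C and –OCH3 → ester.
  CH(NHCOCH3): pendant –NHC(=O)CH3: N bonded to a carbonyl → amide (not amine).
  CH2OCH2: C–O–C with sp³ carbons on both sides and no adjacent C=O → ether.
  CH(CH2SH): pendant –CH2SH → thiol.
  COOCH3: –C(=O)OCH3: carbonyl C bonded to C and to –OCH3 → ester (not ketone + ether).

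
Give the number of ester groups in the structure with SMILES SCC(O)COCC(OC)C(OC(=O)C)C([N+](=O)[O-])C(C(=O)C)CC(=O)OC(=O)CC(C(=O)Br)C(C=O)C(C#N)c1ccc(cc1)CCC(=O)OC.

Taking each segment in turn:
  HSCH2: –SH on an sp³ carbon → thiol.
  CH(OH): –OH on an sp³ carbon → alcohol (secondary).
  CH2OCH2: C–O–C with sp³ carbons on both sides and no adjacent C=O → ether.
  CH(OCH3): pendant –OCH3: C–O–C with sp³ C, no adjacent C=O → ether.
  CH(OCOCH3): pendant –OC(=O)CH3: an acyloxy group → ester.
  CH(NO2): –NO2 on an sp³ carbon → nitro (the N=O is not a carbonyl).
  CH(COCH3): pendant –COCH3: carbonyl C bonded to two carbons → ketone.
  CH2CO-O-COCH2: two acyl groups sharing one oxygen, –C(=O)–O–C(=O)– → anhydride.
  CH(COBr): pendant –C(=O)X: carbonyl C bonded to C and halogen → acyl halide.
  CH(CHO): pendant –CHO: carbonyl C bonded to C and H → aldehyde.
  CH(CN): pendant –C≡N: nitrile.
  C6H4: para-disubstituted benzene ring → arene.
  COOCH3: –C(=O)OCH3: carbonyl C bonded to C and to –OCH3 → ester (not ketone + ether).
Ester appears at: CH(OCOCH3), COOCH3 → 2.

2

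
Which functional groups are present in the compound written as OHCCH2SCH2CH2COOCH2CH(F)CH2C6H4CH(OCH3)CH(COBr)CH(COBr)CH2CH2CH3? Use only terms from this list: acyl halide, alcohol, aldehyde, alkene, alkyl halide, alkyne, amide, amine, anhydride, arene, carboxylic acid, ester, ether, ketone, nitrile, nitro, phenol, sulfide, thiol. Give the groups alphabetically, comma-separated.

acyl halide, aldehyde, alkyl halide, arene, ester, ether, sulfide

Reading the structure from left to right:
  OHC: terminal –CHO: carbonyl C bonded to H and C → aldehyde.
  CH2SCH2: C–S–C linkage → sulfide (thioether).
  CH2COOCH2: –C(=O)–O–C with C on the carbonyl side → ester.
  CH(F): halogen on an sp³ carbon → alkyl halide.
  C6H4: para-disubstituted benzene ring → arene.
  CH(OCH3): pendant –OCH3: C–O–C with sp³ C, no adjacent C=O → ether.
  CH(COBr): pendant –C(=O)X: carbonyl C bonded to C and halogen → acyl halide.
  CH(COBr): pendant –C(=O)X: carbonyl C bonded to C and halogen → acyl halide.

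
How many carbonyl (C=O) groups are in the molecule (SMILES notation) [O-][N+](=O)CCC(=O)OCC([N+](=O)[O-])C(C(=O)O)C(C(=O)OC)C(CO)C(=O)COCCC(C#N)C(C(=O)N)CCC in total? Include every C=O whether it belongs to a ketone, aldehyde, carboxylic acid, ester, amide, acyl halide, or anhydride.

5

CH2COOCH2: ester, 1 C=O (running total 1).
CH(COOH): carboxylic acid, 1 C=O (running total 2).
CH(COOCH3): ester, 1 C=O (running total 3).
CO: ketone, 1 C=O (running total 4).
CH(CONH2): amide, 1 C=O (running total 5).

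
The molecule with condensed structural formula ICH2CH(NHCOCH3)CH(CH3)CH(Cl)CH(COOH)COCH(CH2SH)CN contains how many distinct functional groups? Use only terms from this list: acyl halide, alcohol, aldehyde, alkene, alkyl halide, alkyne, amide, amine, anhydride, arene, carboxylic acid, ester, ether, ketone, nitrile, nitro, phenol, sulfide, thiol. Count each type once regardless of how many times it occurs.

Taking each segment in turn:
  ICH2: halogen on an sp³ carbon → alkyl halide.
  CH(NHCOCH3): pendant –NHC(=O)CH3: N bonded to a carbonyl → amide (not amine).
  CH(Cl): halogen on an sp³ carbon → alkyl halide.
  CH(COOH): pendant –COOH: carbonyl C bonded to C and –OH → carboxylic acid.
  CO: –C(=O)– with carbon on both sides → ketone.
  CH(CH2SH): pendant –CH2SH → thiol.
  CN: –C≡N: carbon triple-bonded to nitrogen → nitrile.
Distinct types present: alkyl halide, amide, carboxylic acid, ketone, nitrile, thiol.

6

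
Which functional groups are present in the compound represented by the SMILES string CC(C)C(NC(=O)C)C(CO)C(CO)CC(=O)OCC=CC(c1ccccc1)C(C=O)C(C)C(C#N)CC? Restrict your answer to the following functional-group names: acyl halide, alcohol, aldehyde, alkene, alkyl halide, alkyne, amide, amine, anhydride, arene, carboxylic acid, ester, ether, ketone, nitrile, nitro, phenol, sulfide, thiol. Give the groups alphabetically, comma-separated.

Reading the structure from left to right:
  CH(NHCOCH3): pendant –NHC(=O)CH3: N bonded to a carbonyl → amide (not amine).
  CH(CH2OH): pendant –CH2OH on an sp³ backbone C → alcohol.
  CH(CH2OH): pendant –CH2OH on an sp³ backbone C → alcohol.
  CH2COOCH2: –C(=O)–O–C with C on the carbonyl side → ester.
  CH=CH: C=C double bond → alkene.
  CH(C6H5): pendant –C6H5: benzene ring → arene.
  CH(CHO): pendant –CHO: carbonyl C bonded to C and H → aldehyde.
  CH(CN): pendant –C≡N: nitrile.

alcohol, aldehyde, alkene, amide, arene, ester, nitrile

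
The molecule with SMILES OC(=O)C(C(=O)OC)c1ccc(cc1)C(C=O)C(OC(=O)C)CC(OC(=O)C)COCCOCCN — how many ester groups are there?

3

–COOH: carbonyl C bonded to –OH and C → carboxylic acid (the –OH is not a separate alcohol).
pendant –COOCH3: carbonyl C bonded to C and –OCH3 → ester.
para-disubstituted benzene ring → arene.
pendant –CHO: carbonyl C bonded to C and H → aldehyde.
pendant –OC(=O)CH3: an acyloxy group → ester.
pendant –OC(=O)CH3: an acyloxy group → ester.
C–O–C with sp³ carbons on both sides and no adjacent C=O → ether.
C–O–C with sp³ carbons on both sides and no adjacent C=O → ether.
–NH2 on an sp³ carbon with no adjacent C=O → amine.
Ester appears at: CH(COOCH3), CH(OCOCH3), CH(OCOCH3) → 3.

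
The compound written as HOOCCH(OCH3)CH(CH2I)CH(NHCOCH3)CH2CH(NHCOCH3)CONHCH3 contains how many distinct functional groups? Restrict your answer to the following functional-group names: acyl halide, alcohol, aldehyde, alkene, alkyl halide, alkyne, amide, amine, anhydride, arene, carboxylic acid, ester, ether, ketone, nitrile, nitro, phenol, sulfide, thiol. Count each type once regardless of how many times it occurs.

4

Reading the structure from left to right:
  HOOC: –COOH: carbonyl C bonded to –OH and C → carboxylic acid (the –OH is not a separate alcohol).
  CH(OCH3): pendant –OCH3: C–O–C with sp³ C, no adjacent C=O → ether.
  CH(CH2I): pendant –CH2X: halogen on sp³ carbon → alkyl halide.
  CH(NHCOCH3): pendant –NHC(=O)CH3: N bonded to a carbonyl → amide (not amine).
  CH(NHCOCH3): pendant –NHC(=O)CH3: N bonded to a carbonyl → amide (not amine).
  CONHCH3: –C(=O)NHCH3: carbonyl C bonded to C and to N → amide (the N is not an amine).
Distinct types present: alkyl halide, amide, carboxylic acid, ether.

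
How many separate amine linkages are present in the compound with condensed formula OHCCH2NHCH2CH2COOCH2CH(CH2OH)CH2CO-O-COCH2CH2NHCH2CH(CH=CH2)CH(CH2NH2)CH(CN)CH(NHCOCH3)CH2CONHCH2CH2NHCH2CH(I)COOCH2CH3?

terminal –CHO: carbonyl C bonded to H and C → aldehyde.
C–N–C with sp³ carbons and no adjacent C=O → amine (secondary).
–C(=O)–O–C with C on the carbonyl side → ester.
pendant –CH2OH on an sp³ backbone C → alcohol.
two acyl groups sharing one oxygen, –C(=O)–O–C(=O)– → anhydride.
C–N–C with sp³ carbons and no adjacent C=O → amine (secondary).
pendant –CH=CH2: C=C double bond → alkene.
pendant –CH2NH2: N on sp³ C, no adjacent C=O → amine.
pendant –C≡N: nitrile.
pendant –NHC(=O)CH3: N bonded to a carbonyl → amide (not amine).
–C(=O)–N– linkage → amide (the N is not an amine).
C–N–C with sp³ carbons and no adjacent C=O → amine (secondary).
halogen on an sp³ carbon → alkyl halide.
–C(=O)OCH2CH3: carbonyl C bonded to C and to –OEt → ester.
Amine appears at: CH2NHCH2, CH2NHCH2, CH(CH2NH2), CH2NHCH2 → 4.

4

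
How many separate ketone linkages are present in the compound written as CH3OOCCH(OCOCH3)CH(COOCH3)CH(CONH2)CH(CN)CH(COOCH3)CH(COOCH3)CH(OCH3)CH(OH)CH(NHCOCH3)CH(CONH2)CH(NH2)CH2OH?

Reading the structure from left to right:
  CH3OOC: CH3O–C(=O)–: carbonyl C bonded to C and to –OCH3 → ester (not ketone + ether).
  CH(OCOCH3): pendant –OC(=O)CH3: an acyloxy group → ester.
  CH(COOCH3): pendant –COOCH3: carbonyl C bonded to C and –OCH3 → ester.
  CH(CONH2): pendant –CONH2: carbonyl C bonded to C and N → amide.
  CH(CN): pendant –C≡N: nitrile.
  CH(COOCH3): pendant –COOCH3: carbonyl C bonded to C and –OCH3 → ester.
  CH(COOCH3): pendant –COOCH3: carbonyl C bonded to C and –OCH3 → ester.
  CH(OCH3): pendant –OCH3: C–O–C with sp³ C, no adjacent C=O → ether.
  CH(OH): –OH on an sp³ carbon → alcohol (secondary).
  CH(NHCOCH3): pendant –NHC(=O)CH3: N bonded to a carbonyl → amide (not amine).
  CH(CONH2): pendant –CONH2: carbonyl C bonded to C and N → amide.
  CH(NH2): –NH2 on an sp³ carbon with no adjacent C=O → amine.
  CH2OH: –OH on an sp³ carbon → alcohol.
No segment is a ketone: CH3OOC is ester, not ketone; CH(OCOCH3) is ester, not ketone; CH(COOCH3) is ester, not ketone. → 0.

0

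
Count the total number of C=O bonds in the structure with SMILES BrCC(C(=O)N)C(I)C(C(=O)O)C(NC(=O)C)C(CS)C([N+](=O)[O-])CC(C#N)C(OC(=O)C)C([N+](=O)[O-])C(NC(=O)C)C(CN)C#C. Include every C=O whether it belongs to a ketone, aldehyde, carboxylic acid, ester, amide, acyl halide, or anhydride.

5

CH(CONH2): amide, 1 C=O (running total 1).
CH(COOH): carboxylic acid, 1 C=O (running total 2).
CH(NHCOCH3): amide, 1 C=O (running total 3).
CH(OCOCH3): ester, 1 C=O (running total 4).
CH(NHCOCH3): amide, 1 C=O (running total 5).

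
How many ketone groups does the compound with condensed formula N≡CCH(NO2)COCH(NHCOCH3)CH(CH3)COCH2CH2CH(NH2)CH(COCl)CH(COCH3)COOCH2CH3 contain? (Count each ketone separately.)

3

N≡C–: carbon triple-bonded to nitrogen → nitrile.
–NO2 on an sp³ carbon → nitro (the N=O is not a carbonyl).
–C(=O)– with carbon on both sides → ketone.
pendant –NHC(=O)CH3: N bonded to a carbonyl → amide (not amine).
–C(=O)– with carbon on both sides → ketone.
–NH2 on an sp³ carbon with no adjacent C=O → amine.
pendant –C(=O)X: carbonyl C bonded to C and halogen → acyl halide.
pendant –COCH3: carbonyl C bonded to two carbons → ketone.
–C(=O)OCH2CH3: carbonyl C bonded to C and to –OEt → ester.
Ketone appears at: CO, CO, CH(COCH3) → 3.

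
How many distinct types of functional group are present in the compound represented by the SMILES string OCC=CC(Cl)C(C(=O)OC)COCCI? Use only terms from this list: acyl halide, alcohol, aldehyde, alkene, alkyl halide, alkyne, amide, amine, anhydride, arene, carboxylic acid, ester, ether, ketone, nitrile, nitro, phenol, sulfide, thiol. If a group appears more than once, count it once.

5

Working along the chain:
  HOCH2: HO– on an sp³ carbon → alcohol.
  CH=CH: C=C double bond → alkene.
  CH(Cl): halogen on an sp³ carbon → alkyl halide.
  CH(COOCH3): pendant –COOCH3: carbonyl C bonded to C and –OCH3 → ester.
  CH2OCH2: C–O–C with sp³ carbons on both sides and no adjacent C=O → ether.
  CH2I: halogen on an sp³ carbon → alkyl halide.
Distinct types present: alcohol, alkene, alkyl halide, ester, ether.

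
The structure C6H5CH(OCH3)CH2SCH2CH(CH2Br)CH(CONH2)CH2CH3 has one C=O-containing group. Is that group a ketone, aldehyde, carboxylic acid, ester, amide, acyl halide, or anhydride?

The carbonyl is in the CH(CONH2) segment: pendant –CONH2: carbonyl C bonded to C and N → amide.

amide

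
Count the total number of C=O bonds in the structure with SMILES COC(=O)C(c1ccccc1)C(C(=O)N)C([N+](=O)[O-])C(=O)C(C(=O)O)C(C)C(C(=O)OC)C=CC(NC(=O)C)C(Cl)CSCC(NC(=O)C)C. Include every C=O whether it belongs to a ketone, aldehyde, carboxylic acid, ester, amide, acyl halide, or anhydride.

CH3OOC: ester, 1 C=O (running total 1).
CH(CONH2): amide, 1 C=O (running total 2).
CO: ketone, 1 C=O (running total 3).
CH(COOH): carboxylic acid, 1 C=O (running total 4).
CH(COOCH3): ester, 1 C=O (running total 5).
CH(NHCOCH3): amide, 1 C=O (running total 6).
CH(NHCOCH3): amide, 1 C=O (running total 7).

7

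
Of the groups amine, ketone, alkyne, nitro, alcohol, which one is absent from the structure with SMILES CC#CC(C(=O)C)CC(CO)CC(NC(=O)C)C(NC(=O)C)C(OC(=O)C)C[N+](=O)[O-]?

ketone: present (CH(COCH3) — pendant –COCH3: carbonyl C bonded to two carbons → ketone).
alcohol: present (CH(CH2OH) — pendant –CH2OH on an sp³ backbone C → alcohol).
nitro: present (CH2NO2 — –NO2 on carbon → nitro group).
alkyne: present (C≡C — C≡C triple bond → alkyne).
amine: absent. In CH(NHCOCH3), the nitrogen is bonded directly to a carbonyl carbon, making it part of an amide, not a free amine.

amine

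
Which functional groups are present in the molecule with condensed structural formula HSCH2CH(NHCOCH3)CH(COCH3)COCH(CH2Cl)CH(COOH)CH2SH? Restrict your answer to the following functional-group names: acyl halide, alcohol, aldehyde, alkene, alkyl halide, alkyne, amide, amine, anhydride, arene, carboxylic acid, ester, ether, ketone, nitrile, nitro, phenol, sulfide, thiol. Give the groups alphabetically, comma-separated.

–SH on an sp³ carbon → thiol.
pendant –NHC(=O)CH3: N bonded to a carbonyl → amide (not amine).
pendant –COCH3: carbonyl C bonded to two carbons → ketone.
–C(=O)– with carbon on both sides → ketone.
pendant –CH2X: halogen on sp³ carbon → alkyl halide.
pendant –COOH: carbonyl C bonded to C and –OH → carboxylic acid.
–SH on an sp³ carbon → thiol.

alkyl halide, amide, carboxylic acid, ketone, thiol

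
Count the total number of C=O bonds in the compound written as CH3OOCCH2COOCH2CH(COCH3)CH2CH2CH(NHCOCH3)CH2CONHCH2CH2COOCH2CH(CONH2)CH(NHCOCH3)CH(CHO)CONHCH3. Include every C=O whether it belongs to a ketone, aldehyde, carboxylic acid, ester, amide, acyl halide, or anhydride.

CH3OOC: ester, 1 C=O (running total 1).
CH2COOCH2: ester, 1 C=O (running total 2).
CH(COCH3): ketone, 1 C=O (running total 3).
CH(NHCOCH3): amide, 1 C=O (running total 4).
CH2CONHCH2: amide, 1 C=O (running total 5).
CH2COOCH2: ester, 1 C=O (running total 6).
CH(CONH2): amide, 1 C=O (running total 7).
CH(NHCOCH3): amide, 1 C=O (running total 8).
CH(CHO): aldehyde, 1 C=O (running total 9).
CONHCH3: amide, 1 C=O (running total 10).

10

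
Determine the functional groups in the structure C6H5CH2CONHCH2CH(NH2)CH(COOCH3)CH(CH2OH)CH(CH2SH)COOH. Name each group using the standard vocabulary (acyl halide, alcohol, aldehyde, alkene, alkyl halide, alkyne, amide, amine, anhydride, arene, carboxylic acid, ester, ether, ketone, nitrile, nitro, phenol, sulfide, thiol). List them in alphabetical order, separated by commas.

alcohol, amide, amine, arene, carboxylic acid, ester, thiol

Working along the chain:
  C6H5: C6H5– phenyl ring → arene.
  CH2CONHCH2: –C(=O)–N– linkage → amide (the N is not an amine).
  CH(NH2): –NH2 on an sp³ carbon with no adjacent C=O → amine.
  CH(COOCH3): pendant –COOCH3: carbonyl C bonded to C and –OCH3 → ester.
  CH(CH2OH): pendant –CH2OH on an sp³ backbone C → alcohol.
  CH(CH2SH): pendant –CH2SH → thiol.
  COOH: –COOH: carbonyl C bonded to –OH and C → carboxylic acid (the –OH is not a separate alcohol).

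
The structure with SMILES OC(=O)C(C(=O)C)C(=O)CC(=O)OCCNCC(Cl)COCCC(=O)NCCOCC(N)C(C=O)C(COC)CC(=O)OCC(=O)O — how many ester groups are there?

Reading the structure from left to right:
  HOOC: –COOH: carbonyl C bonded to –OH and C → carboxylic acid (the –OH is not a separate alcohol).
  CH(COCH3): pendant –COCH3: carbonyl C bonded to two carbons → ketone.
  CO: –C(=O)– with carbon on both sides → ketone.
  CH2COOCH2: –C(=O)–O–C with C on the carbonyl side → ester.
  CH2NHCH2: C–N–C with sp³ carbons and no adjacent C=O → amine (secondary).
  CH(Cl): halogen on an sp³ carbon → alkyl halide.
  CH2OCH2: C–O–C with sp³ carbons on both sides and no adjacent C=O → ether.
  CH2CONHCH2: –C(=O)–N– linkage → amide (the N is not an amine).
  CH2OCH2: C–O–C with sp³ carbons on both sides and no adjacent C=O → ether.
  CH(NH2): –NH2 on an sp³ carbon with no adjacent C=O → amine.
  CH(CHO): pendant –CHO: carbonyl C bonded to C and H → aldehyde.
  CH(CH2OCH3): pendant –CH2OCH3: C–O–C linkage → ether.
  CH2COOCH2: –C(=O)–O–C with C on the carbonyl side → ester.
  COOH: –COOH: carbonyl C bonded to –OH and C → carboxylic acid (the –OH is not a separate alcohol).
Ester appears at: CH2COOCH2, CH2COOCH2 → 2.

2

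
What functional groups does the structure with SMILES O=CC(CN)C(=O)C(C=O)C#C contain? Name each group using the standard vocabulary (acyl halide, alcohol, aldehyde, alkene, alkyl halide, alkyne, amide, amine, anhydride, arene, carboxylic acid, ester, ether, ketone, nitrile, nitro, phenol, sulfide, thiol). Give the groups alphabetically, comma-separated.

aldehyde, alkyne, amine, ketone

Working along the chain:
  OHC: terminal –CHO: carbonyl C bonded to H and C → aldehyde.
  CH(CH2NH2): pendant –CH2NH2: N on sp³ C, no adjacent C=O → amine.
  CO: –C(=O)– with carbon on both sides → ketone.
  CH(CHO): pendant –CHO: carbonyl C bonded to C and H → aldehyde.
  C≡CH: C≡C triple bond → alkyne.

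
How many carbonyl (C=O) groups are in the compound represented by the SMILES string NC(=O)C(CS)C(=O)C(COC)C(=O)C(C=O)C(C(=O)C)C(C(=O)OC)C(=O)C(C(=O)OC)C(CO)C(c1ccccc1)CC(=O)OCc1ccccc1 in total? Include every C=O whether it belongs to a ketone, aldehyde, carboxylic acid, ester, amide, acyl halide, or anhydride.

9

H2NCO: amide, 1 C=O (running total 1).
CO: ketone, 1 C=O (running total 2).
CO: ketone, 1 C=O (running total 3).
CH(CHO): aldehyde, 1 C=O (running total 4).
CH(COCH3): ketone, 1 C=O (running total 5).
CH(COOCH3): ester, 1 C=O (running total 6).
CO: ketone, 1 C=O (running total 7).
CH(COOCH3): ester, 1 C=O (running total 8).
CH2COOCH2: ester, 1 C=O (running total 9).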